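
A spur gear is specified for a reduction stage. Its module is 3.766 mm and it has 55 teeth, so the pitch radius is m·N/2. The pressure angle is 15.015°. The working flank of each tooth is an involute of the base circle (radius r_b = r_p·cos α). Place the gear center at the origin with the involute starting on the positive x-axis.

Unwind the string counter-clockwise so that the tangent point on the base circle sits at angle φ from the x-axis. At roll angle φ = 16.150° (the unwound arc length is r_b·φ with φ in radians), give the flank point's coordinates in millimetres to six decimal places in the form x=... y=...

x=103.924216 y=0.740799

pitch radius r_p = m·N/2 = 3.766·55/2 = 103.565000
base radius r_b = r_p·cos α = 103.565000·cos 15.015° = 100.029087
roll angle φ = 16.150° = 0.28187067 rad
x = r_b·(cos φ + φ·sin φ) = 100.029087·(0.96053679 + 0.28187067·0.27815299) = 103.924216
y = r_b·(sin φ − φ·cos φ) = 100.029087·(0.27815299 − 0.28187067·0.96053679) = 0.740799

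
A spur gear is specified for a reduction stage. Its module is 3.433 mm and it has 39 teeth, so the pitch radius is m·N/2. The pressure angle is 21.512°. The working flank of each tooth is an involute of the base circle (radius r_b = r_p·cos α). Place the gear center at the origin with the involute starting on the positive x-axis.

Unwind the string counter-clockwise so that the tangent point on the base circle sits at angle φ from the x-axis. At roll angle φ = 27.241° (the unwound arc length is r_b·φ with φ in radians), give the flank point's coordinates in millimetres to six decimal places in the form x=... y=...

x=68.926606 y=2.181129

pitch radius r_p = m·N/2 = 3.433·39/2 = 66.943500
base radius r_b = r_p·cos α = 66.943500·cos 21.512° = 62.280269
roll angle φ = 27.241° = 0.47544514 rad
x = r_b·(cos φ + φ·sin φ) = 62.280269·(0.88908905 + 0.47544514·0.45773426) = 68.926606
y = r_b·(sin φ − φ·cos φ) = 62.280269·(0.45773426 − 0.47544514·0.88908905) = 2.181129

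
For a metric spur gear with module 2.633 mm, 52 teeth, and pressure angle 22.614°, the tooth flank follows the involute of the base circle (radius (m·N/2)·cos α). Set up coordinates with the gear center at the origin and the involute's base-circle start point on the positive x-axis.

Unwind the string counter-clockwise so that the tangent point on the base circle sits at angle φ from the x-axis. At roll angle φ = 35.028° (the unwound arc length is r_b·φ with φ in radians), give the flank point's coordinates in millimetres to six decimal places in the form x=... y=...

pitch radius r_p = m·N/2 = 2.633·52/2 = 68.458000
base radius r_b = r_p·cos α = 68.458000·cos 22.614° = 63.194695
roll angle φ = 35.028° = 0.61135393 rad
x = r_b·(cos φ + φ·sin φ) = 63.194695·(0.81887164 + 0.61135393·0.57397668) = 73.923545
y = r_b·(sin φ − φ·cos φ) = 63.194695·(0.57397668 − 0.61135393·0.81887164) = 4.635728

x=73.923545 y=4.635728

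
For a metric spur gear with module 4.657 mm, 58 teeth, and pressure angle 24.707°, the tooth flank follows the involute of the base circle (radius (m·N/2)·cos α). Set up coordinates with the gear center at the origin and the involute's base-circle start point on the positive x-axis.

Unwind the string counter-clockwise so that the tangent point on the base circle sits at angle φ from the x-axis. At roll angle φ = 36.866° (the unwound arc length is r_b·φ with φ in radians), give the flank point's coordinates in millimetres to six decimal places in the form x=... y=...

pitch radius r_p = m·N/2 = 4.657·58/2 = 135.053000
base radius r_b = r_p·cos α = 135.053000·cos 24.707° = 122.689859
roll angle φ = 36.866° = 0.64343308 rad
x = r_b·(cos φ + φ·sin φ) = 122.689859·(0.80004081 + 0.64343308·0.59994558) = 145.518227
y = r_b·(sin φ − φ·cos φ) = 122.689859·(0.59994558 − 0.64343308·0.80004081) = 10.449845

x=145.518227 y=10.449845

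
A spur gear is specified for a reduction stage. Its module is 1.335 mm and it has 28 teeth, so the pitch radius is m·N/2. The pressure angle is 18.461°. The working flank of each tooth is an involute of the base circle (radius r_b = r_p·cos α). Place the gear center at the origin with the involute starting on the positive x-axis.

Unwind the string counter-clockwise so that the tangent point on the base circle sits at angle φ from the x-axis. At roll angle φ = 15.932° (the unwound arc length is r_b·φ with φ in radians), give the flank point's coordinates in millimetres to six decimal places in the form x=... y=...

pitch radius r_p = m·N/2 = 1.335·28/2 = 18.690000
base radius r_b = r_p·cos α = 18.690000·cos 18.461° = 17.728202
roll angle φ = 15.932° = 0.27806586 rad
x = r_b·(cos φ + φ·sin φ) = 17.728202·(0.96158815 + 0.27806586·0.27449631) = 18.400388
y = r_b·(sin φ − φ·cos φ) = 17.728202·(0.27449631 − 0.27806586·0.96158815) = 0.126074

x=18.400388 y=0.126074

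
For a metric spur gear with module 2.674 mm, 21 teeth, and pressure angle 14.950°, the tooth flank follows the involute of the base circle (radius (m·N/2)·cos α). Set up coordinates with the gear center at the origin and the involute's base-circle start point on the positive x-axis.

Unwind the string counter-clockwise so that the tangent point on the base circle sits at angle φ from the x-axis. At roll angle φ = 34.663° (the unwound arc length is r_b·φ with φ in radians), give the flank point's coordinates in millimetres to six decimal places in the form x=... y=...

x=31.645790 y=1.929860

pitch radius r_p = m·N/2 = 2.674·21/2 = 28.077000
base radius r_b = r_p·cos α = 28.077000·cos 14.950° = 27.126631
roll angle φ = 34.663° = 0.60498348 rad
x = r_b·(cos φ + φ·sin φ) = 27.126631·(0.82251149 + 0.60498348·0.56874849) = 31.645790
y = r_b·(sin φ − φ·cos φ) = 27.126631·(0.56874849 − 0.60498348·0.82251149) = 1.929860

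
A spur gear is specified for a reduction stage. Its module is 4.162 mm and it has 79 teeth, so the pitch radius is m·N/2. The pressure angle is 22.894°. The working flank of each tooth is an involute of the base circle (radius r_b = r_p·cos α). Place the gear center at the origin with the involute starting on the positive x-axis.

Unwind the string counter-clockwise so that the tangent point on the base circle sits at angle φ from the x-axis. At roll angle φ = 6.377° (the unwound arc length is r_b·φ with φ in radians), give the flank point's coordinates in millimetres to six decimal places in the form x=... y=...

pitch radius r_p = m·N/2 = 4.162·79/2 = 164.399000
base radius r_b = r_p·cos α = 164.399000·cos 22.894° = 151.448658
roll angle φ = 6.377° = 0.11129965 rad
x = r_b·(cos φ + φ·sin φ) = 151.448658·(0.99381259 + 0.11129965·0.11107000) = 152.383798
y = r_b·(sin φ − φ·cos φ) = 151.448658·(0.11107000 − 0.11129965·0.99381259) = 0.069516

x=152.383798 y=0.069516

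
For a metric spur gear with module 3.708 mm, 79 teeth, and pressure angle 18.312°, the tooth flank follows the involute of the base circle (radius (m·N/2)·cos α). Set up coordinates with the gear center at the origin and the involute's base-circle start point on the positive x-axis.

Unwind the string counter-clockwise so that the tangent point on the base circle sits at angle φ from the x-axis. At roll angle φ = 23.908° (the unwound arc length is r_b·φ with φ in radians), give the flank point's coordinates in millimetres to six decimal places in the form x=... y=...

x=150.632445 y=3.309234

pitch radius r_p = m·N/2 = 3.708·79/2 = 146.466000
base radius r_b = r_p·cos α = 146.466000·cos 18.312° = 139.048917
roll angle φ = 23.908° = 0.41727332 rad
x = r_b·(cos φ + φ·sin φ) = 139.048917·(0.91419738 + 0.41727332·0.40526924) = 150.632445
y = r_b·(sin φ − φ·cos φ) = 139.048917·(0.40526924 − 0.41727332·0.91419738) = 3.309234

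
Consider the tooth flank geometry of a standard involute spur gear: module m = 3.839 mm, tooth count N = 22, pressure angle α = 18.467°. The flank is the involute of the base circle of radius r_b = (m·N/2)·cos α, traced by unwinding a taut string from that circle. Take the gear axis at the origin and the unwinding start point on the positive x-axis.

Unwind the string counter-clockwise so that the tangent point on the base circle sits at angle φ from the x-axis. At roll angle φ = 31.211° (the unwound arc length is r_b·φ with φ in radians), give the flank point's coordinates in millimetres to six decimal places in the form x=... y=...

pitch radius r_p = m·N/2 = 3.839·22/2 = 42.229000
base radius r_b = r_p·cos α = 42.229000·cos 18.467° = 40.054471
roll angle φ = 31.211° = 0.54473471 rad
x = r_b·(cos φ + φ·sin φ) = 40.054471·(0.85526479 + 0.54473471·0.51819122) = 45.563624
y = r_b·(sin φ − φ·cos φ) = 40.054471·(0.51819122 − 0.54473471·0.85526479) = 2.094801

x=45.563624 y=2.094801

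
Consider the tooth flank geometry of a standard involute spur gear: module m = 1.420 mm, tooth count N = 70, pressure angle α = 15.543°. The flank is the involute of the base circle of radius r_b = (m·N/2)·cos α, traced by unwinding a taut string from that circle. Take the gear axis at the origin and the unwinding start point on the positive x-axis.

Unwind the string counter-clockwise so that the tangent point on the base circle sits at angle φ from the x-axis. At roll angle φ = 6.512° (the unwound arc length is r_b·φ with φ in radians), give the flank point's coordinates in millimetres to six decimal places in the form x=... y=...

x=48.190719 y=0.023403

pitch radius r_p = m·N/2 = 1.420·70/2 = 49.700000
base radius r_b = r_p·cos α = 49.700000·cos 15.543° = 47.882452
roll angle φ = 6.512° = 0.11365584 rad
x = r_b·(cos φ + φ·sin φ) = 47.882452·(0.99354812 + 0.11365584·0.11341130) = 48.190719
y = r_b·(sin φ − φ·cos φ) = 47.882452·(0.11341130 − 0.11365584·0.99354812) = 0.023403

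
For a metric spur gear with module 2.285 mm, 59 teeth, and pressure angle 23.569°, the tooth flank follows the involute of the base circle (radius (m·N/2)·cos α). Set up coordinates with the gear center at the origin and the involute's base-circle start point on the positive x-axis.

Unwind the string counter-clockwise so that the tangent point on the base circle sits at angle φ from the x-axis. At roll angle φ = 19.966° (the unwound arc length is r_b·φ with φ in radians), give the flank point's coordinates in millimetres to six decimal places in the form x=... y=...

pitch radius r_p = m·N/2 = 2.285·59/2 = 67.407500
base radius r_b = r_p·cos α = 67.407500·cos 23.569° = 61.784313
roll angle φ = 19.966° = 0.34847244 rad
x = r_b·(cos φ + φ·sin φ) = 61.784313·(0.93989541 + 0.34847244·0.34146246) = 65.422523
y = r_b·(sin φ − φ·cos φ) = 61.784313·(0.34146246 − 0.34847244·0.93989541) = 0.860953

x=65.422523 y=0.860953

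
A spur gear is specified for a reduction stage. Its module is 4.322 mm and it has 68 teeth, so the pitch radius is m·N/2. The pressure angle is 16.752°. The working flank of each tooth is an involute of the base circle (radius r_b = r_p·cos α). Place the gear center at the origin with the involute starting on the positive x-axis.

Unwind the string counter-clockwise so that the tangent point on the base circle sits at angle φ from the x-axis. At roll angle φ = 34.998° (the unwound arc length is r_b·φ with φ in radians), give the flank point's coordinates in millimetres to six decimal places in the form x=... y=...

pitch radius r_p = m·N/2 = 4.322·68/2 = 146.948000
base radius r_b = r_p·cos α = 146.948000·cos 16.752° = 140.711718
roll angle φ = 34.998° = 0.61083033 rad
x = r_b·(cos φ + φ·sin φ) = 140.711718·(0.81917207 + 0.61083033·0.57354784) = 164.564111
y = r_b·(sin φ − φ·cos φ) = 140.711718·(0.57354784 − 0.61083033·0.81917207) = 10.296256

x=164.564111 y=10.296256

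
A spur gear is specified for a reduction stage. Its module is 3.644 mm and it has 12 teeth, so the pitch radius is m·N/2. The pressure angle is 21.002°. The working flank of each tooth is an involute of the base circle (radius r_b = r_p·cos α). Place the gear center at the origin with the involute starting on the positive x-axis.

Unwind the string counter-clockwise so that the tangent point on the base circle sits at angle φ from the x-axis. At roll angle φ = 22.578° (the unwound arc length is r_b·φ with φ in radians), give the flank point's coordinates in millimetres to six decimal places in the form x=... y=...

pitch radius r_p = m·N/2 = 3.644·12/2 = 21.864000
base radius r_b = r_p·cos α = 21.864000·cos 21.002° = 20.411529
roll angle φ = 22.578° = 0.39406044 rad
x = r_b·(cos φ + φ·sin φ) = 20.411529·(0.92335771 + 0.39406044·0.38394081) = 21.935323
y = r_b·(sin φ − φ·cos φ) = 20.411529·(0.38394081 − 0.39406044·0.92335771) = 0.409906

x=21.935323 y=0.409906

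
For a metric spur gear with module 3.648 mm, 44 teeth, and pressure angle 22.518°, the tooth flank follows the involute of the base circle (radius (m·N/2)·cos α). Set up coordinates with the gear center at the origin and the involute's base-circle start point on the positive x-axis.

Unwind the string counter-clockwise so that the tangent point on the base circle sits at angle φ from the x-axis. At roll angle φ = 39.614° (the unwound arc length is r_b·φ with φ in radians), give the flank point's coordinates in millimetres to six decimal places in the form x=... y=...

pitch radius r_p = m·N/2 = 3.648·44/2 = 80.256000
base radius r_b = r_p·cos α = 80.256000·cos 22.518° = 74.137223
roll angle φ = 39.614° = 0.69139473 rad
x = r_b·(cos φ + φ·sin φ) = 74.137223·(0.77035747 + 0.69139473·0.63761224) = 89.794947
y = r_b·(sin φ − φ·cos φ) = 74.137223·(0.63761224 − 0.69139473·0.77035747) = 7.783752

x=89.794947 y=7.783752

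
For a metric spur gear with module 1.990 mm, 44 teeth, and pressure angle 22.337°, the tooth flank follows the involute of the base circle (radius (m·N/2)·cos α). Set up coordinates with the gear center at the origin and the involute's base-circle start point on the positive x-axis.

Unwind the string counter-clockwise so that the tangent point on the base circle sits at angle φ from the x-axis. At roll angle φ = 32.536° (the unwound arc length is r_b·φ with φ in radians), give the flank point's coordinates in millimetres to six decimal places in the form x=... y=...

x=46.507054 y=2.392955

pitch radius r_p = m·N/2 = 1.990·44/2 = 43.780000
base radius r_b = r_p·cos α = 43.780000·cos 22.337° = 40.494945
roll angle φ = 32.536° = 0.56786033 rad
x = r_b·(cos φ + φ·sin φ) = 40.494945·(0.84305368 + 0.56786033·0.53782942) = 46.507054
y = r_b·(sin φ − φ·cos φ) = 40.494945·(0.53782942 − 0.56786033·0.84305368) = 2.392955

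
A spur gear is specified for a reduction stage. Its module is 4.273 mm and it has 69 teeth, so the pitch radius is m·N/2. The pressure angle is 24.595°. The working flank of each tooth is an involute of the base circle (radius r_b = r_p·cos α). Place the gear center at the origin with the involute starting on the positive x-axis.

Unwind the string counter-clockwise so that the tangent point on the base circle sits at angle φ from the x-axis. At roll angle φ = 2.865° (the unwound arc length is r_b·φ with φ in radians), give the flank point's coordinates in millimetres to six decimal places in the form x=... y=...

x=134.211053 y=0.005585

pitch radius r_p = m·N/2 = 4.273·69/2 = 147.418500
base radius r_b = r_p·cos α = 147.418500·cos 24.595° = 134.043578
roll angle φ = 2.865° = 0.05000368 rad
x = r_b·(cos φ + φ·sin φ) = 134.043578·(0.99875008 + 0.05000368·0.04998285) = 134.211053
y = r_b·(sin φ − φ·cos φ) = 134.043578·(0.04998285 − 0.05000368·0.99875008) = 0.005585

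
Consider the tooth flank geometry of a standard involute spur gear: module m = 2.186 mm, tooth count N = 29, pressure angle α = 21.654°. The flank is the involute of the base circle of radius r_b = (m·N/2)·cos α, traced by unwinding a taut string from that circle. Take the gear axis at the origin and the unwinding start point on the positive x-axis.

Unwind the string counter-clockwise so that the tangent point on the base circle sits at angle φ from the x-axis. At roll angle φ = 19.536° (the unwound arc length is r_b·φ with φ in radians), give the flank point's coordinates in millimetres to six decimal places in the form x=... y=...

x=31.123162 y=0.384764

pitch radius r_p = m·N/2 = 2.186·29/2 = 31.697000
base radius r_b = r_p·cos α = 31.697000·cos 21.654° = 29.460115
roll angle φ = 19.536° = 0.34096752 rad
x = r_b·(cos φ + φ·sin φ) = 29.460115·(0.94243157 + 0.34096752·0.33439907) = 31.123162
y = r_b·(sin φ − φ·cos φ) = 29.460115·(0.33439907 − 0.34096752·0.94243157) = 0.384764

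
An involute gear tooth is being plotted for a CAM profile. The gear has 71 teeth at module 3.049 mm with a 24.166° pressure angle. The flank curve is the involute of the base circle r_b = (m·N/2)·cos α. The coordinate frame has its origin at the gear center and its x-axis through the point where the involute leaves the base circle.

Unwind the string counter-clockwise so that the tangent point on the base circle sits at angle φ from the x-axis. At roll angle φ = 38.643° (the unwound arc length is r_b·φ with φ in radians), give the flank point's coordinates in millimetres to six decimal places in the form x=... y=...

pitch radius r_p = m·N/2 = 3.049·71/2 = 108.239500
base radius r_b = r_p·cos α = 108.239500·cos 24.166° = 98.753738
roll angle φ = 38.643° = 0.67444758 rad
x = r_b·(cos φ + φ·sin φ) = 98.753738·(0.78105204 + 0.67444758·0.62446595) = 118.723875
y = r_b·(sin φ − φ·cos φ) = 98.753738·(0.62446595 − 0.67444758·0.78105204) = 9.646985

x=118.723875 y=9.646985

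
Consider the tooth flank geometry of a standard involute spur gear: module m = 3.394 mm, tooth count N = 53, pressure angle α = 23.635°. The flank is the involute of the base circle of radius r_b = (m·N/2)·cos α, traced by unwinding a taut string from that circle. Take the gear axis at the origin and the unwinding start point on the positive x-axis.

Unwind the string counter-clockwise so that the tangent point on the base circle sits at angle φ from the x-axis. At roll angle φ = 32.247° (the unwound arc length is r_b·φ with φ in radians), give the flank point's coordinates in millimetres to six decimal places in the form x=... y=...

pitch radius r_p = m·N/2 = 3.394·53/2 = 89.941000
base radius r_b = r_p·cos α = 89.941000·cos 23.635° = 82.396569
roll angle φ = 32.247° = 0.56281632 rad
x = r_b·(cos φ + φ·sin φ) = 82.396569·(0.84575576 + 0.56281632·0.53357023) = 94.431230
y = r_b·(sin φ − φ·cos φ) = 82.396569·(0.53357023 − 0.56281632·0.84575576) = 4.743165

x=94.431230 y=4.743165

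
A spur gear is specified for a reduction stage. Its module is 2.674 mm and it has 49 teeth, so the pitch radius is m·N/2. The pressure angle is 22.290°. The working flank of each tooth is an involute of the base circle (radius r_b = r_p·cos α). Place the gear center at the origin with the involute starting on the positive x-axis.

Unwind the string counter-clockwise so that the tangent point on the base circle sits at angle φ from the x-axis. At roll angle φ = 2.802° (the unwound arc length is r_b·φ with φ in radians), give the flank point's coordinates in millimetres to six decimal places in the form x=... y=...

pitch radius r_p = m·N/2 = 2.674·49/2 = 65.513000
base radius r_b = r_p·cos α = 65.513000·cos 22.290° = 60.617602
roll angle φ = 2.802° = 0.04890413 rad
x = r_b·(cos φ + φ·sin φ) = 60.617602·(0.99880443 + 0.04890413·0.04888463) = 60.690046
y = r_b·(sin φ − φ·cos φ) = 60.617602·(0.04888463 − 0.04890413·0.99880443) = 0.002363

x=60.690046 y=0.002363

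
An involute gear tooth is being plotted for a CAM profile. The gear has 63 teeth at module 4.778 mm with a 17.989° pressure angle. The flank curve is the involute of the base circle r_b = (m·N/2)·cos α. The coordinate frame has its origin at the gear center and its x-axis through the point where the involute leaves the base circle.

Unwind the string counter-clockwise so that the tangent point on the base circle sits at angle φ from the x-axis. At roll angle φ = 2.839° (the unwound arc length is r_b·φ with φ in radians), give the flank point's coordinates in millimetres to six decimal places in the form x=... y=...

x=143.325212 y=0.005804

pitch radius r_p = m·N/2 = 4.778·63/2 = 150.507000
base radius r_b = r_p·cos α = 150.507000·cos 17.989° = 143.149590
roll angle φ = 2.839° = 0.04954990 rad
x = r_b·(cos φ + φ·sin φ) = 143.149590·(0.99877265 + 0.04954990·0.04952962) = 143.325212
y = r_b·(sin φ − φ·cos φ) = 143.149590·(0.04952962 − 0.04954990·0.99877265) = 0.005804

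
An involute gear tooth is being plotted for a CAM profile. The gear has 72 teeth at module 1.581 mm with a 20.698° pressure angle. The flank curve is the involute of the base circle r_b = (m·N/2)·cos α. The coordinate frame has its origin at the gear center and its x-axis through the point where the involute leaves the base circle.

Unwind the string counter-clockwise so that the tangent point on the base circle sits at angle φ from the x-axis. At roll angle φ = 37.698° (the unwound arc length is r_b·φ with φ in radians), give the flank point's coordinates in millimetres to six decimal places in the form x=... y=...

pitch radius r_p = m·N/2 = 1.581·72/2 = 56.916000
base radius r_b = r_p·cos α = 56.916000·cos 20.698° = 53.242435
roll angle φ = 37.698° = 0.65795422 rad
x = r_b·(cos φ + φ·sin φ) = 53.242435·(0.79124488 + 0.65795422·0.61149942) = 63.549292
y = r_b·(sin φ − φ·cos φ) = 53.242435·(0.61149942 − 0.65795422·0.79124488) = 4.839552

x=63.549292 y=4.839552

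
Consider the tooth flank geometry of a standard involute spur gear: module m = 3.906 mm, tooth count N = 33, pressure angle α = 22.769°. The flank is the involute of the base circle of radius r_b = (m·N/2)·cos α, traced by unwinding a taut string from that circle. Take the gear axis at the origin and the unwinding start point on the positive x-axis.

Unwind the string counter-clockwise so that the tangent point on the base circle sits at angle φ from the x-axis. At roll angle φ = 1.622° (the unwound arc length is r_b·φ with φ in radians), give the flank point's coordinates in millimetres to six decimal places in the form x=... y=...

x=59.450470 y=0.000449

pitch radius r_p = m·N/2 = 3.906·33/2 = 64.449000
base radius r_b = r_p·cos α = 64.449000·cos 22.769° = 59.426662
roll angle φ = 1.622° = 0.02830924 rad
x = r_b·(cos φ + φ·sin φ) = 59.426662·(0.99959932 + 0.02830924·0.02830546) = 59.450470
y = r_b·(sin φ − φ·cos φ) = 59.426662·(0.02830546 − 0.02830924·0.99959932) = 0.000449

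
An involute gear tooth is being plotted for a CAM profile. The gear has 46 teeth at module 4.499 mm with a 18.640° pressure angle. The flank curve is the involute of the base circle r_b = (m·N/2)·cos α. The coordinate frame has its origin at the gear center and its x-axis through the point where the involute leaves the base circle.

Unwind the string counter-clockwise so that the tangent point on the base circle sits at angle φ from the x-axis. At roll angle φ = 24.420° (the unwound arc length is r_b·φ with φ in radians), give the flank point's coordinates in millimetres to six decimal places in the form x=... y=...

x=106.554331 y=2.484746

pitch radius r_p = m·N/2 = 4.499·46/2 = 103.477000
base radius r_b = r_p·cos α = 103.477000·cos 18.640° = 98.049166
roll angle φ = 24.420° = 0.42620940 rad
x = r_b·(cos φ + φ·sin φ) = 98.049166·(0.91053940 + 0.42620940·0.41342229) = 106.554331
y = r_b·(sin φ − φ·cos φ) = 98.049166·(0.41342229 − 0.42620940·0.91053940) = 2.484746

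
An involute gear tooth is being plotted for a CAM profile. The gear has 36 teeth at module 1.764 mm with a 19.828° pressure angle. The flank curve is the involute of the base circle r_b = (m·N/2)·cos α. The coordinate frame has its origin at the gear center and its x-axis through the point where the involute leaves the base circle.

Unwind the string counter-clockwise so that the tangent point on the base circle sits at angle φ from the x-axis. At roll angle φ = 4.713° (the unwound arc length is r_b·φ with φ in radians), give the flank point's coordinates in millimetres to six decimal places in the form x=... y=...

x=29.970468 y=0.005538

pitch radius r_p = m·N/2 = 1.764·36/2 = 31.752000
base radius r_b = r_p·cos α = 31.752000·cos 19.828° = 29.869586
roll angle φ = 4.713° = 0.08225737 rad
x = r_b·(cos φ + φ·sin φ) = 29.869586·(0.99661877 + 0.08225737·0.08216464) = 29.970468
y = r_b·(sin φ − φ·cos φ) = 29.869586·(0.08216464 − 0.08225737·0.99661877) = 0.005538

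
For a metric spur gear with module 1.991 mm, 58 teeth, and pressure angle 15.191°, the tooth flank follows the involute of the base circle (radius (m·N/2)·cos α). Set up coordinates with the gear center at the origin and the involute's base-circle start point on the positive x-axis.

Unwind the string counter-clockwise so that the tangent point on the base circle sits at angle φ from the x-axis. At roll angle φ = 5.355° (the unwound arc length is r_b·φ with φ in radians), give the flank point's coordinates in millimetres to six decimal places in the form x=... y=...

pitch radius r_p = m·N/2 = 1.991·58/2 = 57.739000
base radius r_b = r_p·cos α = 57.739000·cos 15.191° = 55.721465
roll angle φ = 5.355° = 0.09346238 rad
x = r_b·(cos φ + φ·sin φ) = 55.721465·(0.99563557 + 0.09346238·0.09332637) = 55.964303
y = r_b·(sin φ − φ·cos φ) = 55.721465·(0.09332637 − 0.09346238·0.99563557) = 0.015151

x=55.964303 y=0.015151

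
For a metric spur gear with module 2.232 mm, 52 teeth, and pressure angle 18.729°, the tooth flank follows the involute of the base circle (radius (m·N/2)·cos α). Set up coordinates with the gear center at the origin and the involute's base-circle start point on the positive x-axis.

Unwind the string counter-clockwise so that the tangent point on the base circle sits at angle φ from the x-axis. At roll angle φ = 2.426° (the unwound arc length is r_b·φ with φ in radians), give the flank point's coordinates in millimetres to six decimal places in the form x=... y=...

pitch radius r_p = m·N/2 = 2.232·52/2 = 58.032000
base radius r_b = r_p·cos α = 58.032000·cos 18.729° = 54.959083
roll angle φ = 2.426° = 0.04234169 rad
x = r_b·(cos φ + φ·sin φ) = 54.959083·(0.99910372 + 0.04234169·0.04232904) = 55.008326
y = r_b·(sin φ − φ·cos φ) = 54.959083·(0.04232904 − 0.04234169·0.99910372) = 0.001390

x=55.008326 y=0.001390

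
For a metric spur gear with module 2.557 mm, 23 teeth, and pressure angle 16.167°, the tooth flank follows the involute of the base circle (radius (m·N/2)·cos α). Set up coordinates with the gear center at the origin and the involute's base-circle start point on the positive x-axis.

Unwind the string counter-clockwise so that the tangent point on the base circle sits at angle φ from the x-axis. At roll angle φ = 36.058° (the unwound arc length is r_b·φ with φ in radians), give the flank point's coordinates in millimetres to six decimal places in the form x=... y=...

x=33.293780 y=2.254872

pitch radius r_p = m·N/2 = 2.557·23/2 = 29.405500
base radius r_b = r_p·cos α = 29.405500·cos 16.167° = 28.242636
roll angle φ = 36.058° = 0.62933082 rad
x = r_b·(cos φ + φ·sin φ) = 28.242636·(0.80842157 + 0.62933082·0.58860391) = 33.293780
y = r_b·(sin φ − φ·cos φ) = 28.242636·(0.58860391 − 0.62933082·0.80842157) = 2.254872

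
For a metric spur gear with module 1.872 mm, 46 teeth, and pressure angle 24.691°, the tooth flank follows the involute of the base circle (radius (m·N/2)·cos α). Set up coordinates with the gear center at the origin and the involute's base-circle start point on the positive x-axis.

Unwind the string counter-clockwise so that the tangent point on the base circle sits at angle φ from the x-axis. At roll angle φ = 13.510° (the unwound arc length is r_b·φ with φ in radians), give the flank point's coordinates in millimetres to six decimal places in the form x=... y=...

pitch radius r_p = m·N/2 = 1.872·46/2 = 43.056000
base radius r_b = r_p·cos α = 43.056000·cos 24.691° = 39.119554
roll angle φ = 13.510° = 0.23579398 rad
x = r_b·(cos φ + φ·sin φ) = 39.119554·(0.97232916 + 0.23579398·0.23361507) = 40.191985
y = r_b·(sin φ − φ·cos φ) = 39.119554·(0.23361507 − 0.23579398·0.97232916) = 0.170002

x=40.191985 y=0.170002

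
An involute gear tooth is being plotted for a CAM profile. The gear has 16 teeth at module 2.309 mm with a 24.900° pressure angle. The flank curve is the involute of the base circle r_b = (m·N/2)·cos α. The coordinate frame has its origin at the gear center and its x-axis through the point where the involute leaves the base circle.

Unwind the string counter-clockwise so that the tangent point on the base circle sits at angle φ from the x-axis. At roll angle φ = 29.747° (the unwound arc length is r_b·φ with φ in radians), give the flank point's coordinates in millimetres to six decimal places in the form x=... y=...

pitch radius r_p = m·N/2 = 2.309·16/2 = 18.472000
base radius r_b = r_p·cos α = 18.472000·cos 24.900° = 16.754917
roll angle φ = 29.747° = 0.51918309 rad
x = r_b·(cos φ + φ·sin φ) = 16.754917·(0.86822480 + 0.51918309·0.49617104) = 18.863162
y = r_b·(sin φ − φ·cos φ) = 16.754917·(0.49617104 − 0.51918309·0.86822480) = 0.760730

x=18.863162 y=0.760730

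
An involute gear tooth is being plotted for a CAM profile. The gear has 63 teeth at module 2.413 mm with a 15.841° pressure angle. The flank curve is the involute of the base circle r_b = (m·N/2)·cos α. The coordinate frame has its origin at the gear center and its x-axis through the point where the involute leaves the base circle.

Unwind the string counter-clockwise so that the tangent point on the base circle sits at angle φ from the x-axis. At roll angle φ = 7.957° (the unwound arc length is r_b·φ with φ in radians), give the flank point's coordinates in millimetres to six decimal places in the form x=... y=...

pitch radius r_p = m·N/2 = 2.413·63/2 = 76.009500
base radius r_b = r_p·cos α = 76.009500·cos 15.841° = 73.122880
roll angle φ = 7.957° = 0.13887585 rad
x = r_b·(cos φ + φ·sin φ) = 73.122880·(0.99037224 + 0.13887585·0.13842987) = 73.824626
y = r_b·(sin φ − φ·cos φ) = 73.122880·(0.13842987 − 0.13887585·0.99037224) = 0.065159

x=73.824626 y=0.065159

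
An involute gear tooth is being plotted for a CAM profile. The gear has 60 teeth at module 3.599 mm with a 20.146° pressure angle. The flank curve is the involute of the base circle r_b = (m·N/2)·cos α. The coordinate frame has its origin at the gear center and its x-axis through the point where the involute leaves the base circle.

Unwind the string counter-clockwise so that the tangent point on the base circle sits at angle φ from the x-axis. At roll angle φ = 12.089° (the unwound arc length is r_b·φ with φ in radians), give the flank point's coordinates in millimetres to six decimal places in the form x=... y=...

x=103.595399 y=0.315960

pitch radius r_p = m·N/2 = 3.599·60/2 = 107.970000
base radius r_b = r_p·cos α = 107.970000·cos 20.146° = 101.364184
roll angle φ = 12.089° = 0.21099285 rad
x = r_b·(cos φ + φ·sin φ) = 101.364184·(0.97782346 + 0.21099285·0.20943084) = 103.595399
y = r_b·(sin φ − φ·cos φ) = 101.364184·(0.20943084 − 0.21099285·0.97782346) = 0.315960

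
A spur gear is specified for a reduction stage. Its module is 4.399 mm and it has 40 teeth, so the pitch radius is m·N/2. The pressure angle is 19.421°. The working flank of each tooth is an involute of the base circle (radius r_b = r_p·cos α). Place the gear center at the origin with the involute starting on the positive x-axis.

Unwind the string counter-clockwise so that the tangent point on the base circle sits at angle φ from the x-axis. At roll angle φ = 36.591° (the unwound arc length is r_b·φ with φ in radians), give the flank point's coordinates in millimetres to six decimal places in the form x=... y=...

pitch radius r_p = m·N/2 = 4.399·40/2 = 87.980000
base radius r_b = r_p·cos α = 87.980000·cos 19.421° = 82.974013
roll angle φ = 36.591° = 0.63863343 rad
x = r_b·(cos φ + φ·sin φ) = 82.974013·(0.80291112 + 0.63863343·0.59609876) = 98.208018
y = r_b·(sin φ − φ·cos φ) = 82.974013·(0.59609876 − 0.63863343·0.80291112) = 6.914464

x=98.208018 y=6.914464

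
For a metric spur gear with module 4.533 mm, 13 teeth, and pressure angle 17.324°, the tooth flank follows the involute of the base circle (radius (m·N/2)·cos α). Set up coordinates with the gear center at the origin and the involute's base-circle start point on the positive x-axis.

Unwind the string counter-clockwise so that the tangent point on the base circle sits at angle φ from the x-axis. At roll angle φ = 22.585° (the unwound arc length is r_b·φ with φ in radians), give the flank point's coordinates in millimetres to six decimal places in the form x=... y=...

x=30.228974 y=0.565386

pitch radius r_p = m·N/2 = 4.533·13/2 = 29.464500
base radius r_b = r_p·cos α = 29.464500·cos 17.324° = 28.127877
roll angle φ = 22.585° = 0.39418261 rad
x = r_b·(cos φ + φ·sin φ) = 28.127877·(0.92331079 + 0.39418261·0.38405361) = 30.228974
y = r_b·(sin φ − φ·cos φ) = 28.127877·(0.38405361 − 0.39418261·0.92331079) = 0.565386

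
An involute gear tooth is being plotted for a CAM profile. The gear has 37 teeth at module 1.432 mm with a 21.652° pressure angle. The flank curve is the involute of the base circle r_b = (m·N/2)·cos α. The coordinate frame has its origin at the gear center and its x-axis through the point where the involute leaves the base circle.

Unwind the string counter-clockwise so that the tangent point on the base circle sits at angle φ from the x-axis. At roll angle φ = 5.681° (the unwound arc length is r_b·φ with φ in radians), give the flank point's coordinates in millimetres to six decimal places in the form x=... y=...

pitch radius r_p = m·N/2 = 1.432·37/2 = 26.492000
base radius r_b = r_p·cos α = 26.492000·cos 21.652° = 24.622778
roll angle φ = 5.681° = 0.09915215 rad
x = r_b·(cos φ + φ·sin φ) = 24.622778·(0.99508845 + 0.09915215·0.09898977) = 24.743515
y = r_b·(sin φ − φ·cos φ) = 24.622778·(0.09898977 − 0.09915215·0.99508845) = 0.007993

x=24.743515 y=0.007993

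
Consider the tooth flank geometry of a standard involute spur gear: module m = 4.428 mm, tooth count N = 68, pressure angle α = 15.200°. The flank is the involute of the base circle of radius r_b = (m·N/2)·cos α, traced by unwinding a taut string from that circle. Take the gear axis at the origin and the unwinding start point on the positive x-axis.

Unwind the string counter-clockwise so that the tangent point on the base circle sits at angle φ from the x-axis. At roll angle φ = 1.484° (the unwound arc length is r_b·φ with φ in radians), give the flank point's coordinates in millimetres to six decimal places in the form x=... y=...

pitch radius r_p = m·N/2 = 4.428·68/2 = 150.552000
base radius r_b = r_p·cos α = 150.552000·cos 15.200° = 145.285163
roll angle φ = 1.484° = 0.02590069 rad
x = r_b·(cos φ + φ·sin φ) = 145.285163·(0.99966460 + 0.02590069·0.02589779) = 145.333887
y = r_b·(sin φ − φ·cos φ) = 145.285163·(0.02589779 − 0.02590069·0.99966460) = 0.000841

x=145.333887 y=0.000841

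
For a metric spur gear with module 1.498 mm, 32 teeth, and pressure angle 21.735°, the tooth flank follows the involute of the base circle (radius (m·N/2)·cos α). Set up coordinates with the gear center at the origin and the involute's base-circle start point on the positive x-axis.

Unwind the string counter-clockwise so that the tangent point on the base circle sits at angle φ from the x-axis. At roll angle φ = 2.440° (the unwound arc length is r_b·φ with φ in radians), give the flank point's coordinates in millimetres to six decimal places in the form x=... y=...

x=22.284211 y=0.000573

pitch radius r_p = m·N/2 = 1.498·32/2 = 23.968000
base radius r_b = r_p·cos α = 23.968000·cos 21.735° = 22.264032
roll angle φ = 2.440° = 0.04258603 rad
x = r_b·(cos φ + φ·sin φ) = 22.264032·(0.99909335 + 0.04258603·0.04257316) = 22.284211
y = r_b·(sin φ − φ·cos φ) = 22.264032·(0.04257316 − 0.04258603·0.99909335) = 0.000573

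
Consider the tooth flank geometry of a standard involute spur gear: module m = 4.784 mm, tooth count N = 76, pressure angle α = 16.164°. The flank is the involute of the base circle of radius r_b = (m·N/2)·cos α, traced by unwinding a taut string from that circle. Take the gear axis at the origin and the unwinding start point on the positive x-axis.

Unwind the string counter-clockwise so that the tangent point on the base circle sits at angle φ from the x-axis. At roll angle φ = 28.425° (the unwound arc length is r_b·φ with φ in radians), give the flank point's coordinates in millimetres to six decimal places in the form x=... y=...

pitch radius r_p = m·N/2 = 4.784·76/2 = 181.792000
base radius r_b = r_p·cos α = 181.792000·cos 16.164° = 174.605543
roll angle φ = 28.425° = 0.49610984 rad
x = r_b·(cos φ + φ·sin φ) = 174.605543·(0.87944096 + 0.49610984·0.47600798) = 194.788756
y = r_b·(sin φ − φ·cos φ) = 174.605543·(0.47600798 − 0.49610984·0.87944096) = 6.933354

x=194.788756 y=6.933354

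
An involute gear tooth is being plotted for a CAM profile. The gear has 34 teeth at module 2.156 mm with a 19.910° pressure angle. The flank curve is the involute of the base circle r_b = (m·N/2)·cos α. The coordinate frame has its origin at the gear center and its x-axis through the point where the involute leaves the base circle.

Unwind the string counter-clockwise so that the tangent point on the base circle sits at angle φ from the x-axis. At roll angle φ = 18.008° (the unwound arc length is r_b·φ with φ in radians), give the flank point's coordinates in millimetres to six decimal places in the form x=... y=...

x=36.121565 y=0.353136

pitch radius r_p = m·N/2 = 2.156·34/2 = 36.652000
base radius r_b = r_p·cos α = 36.652000·cos 19.910° = 34.461263
roll angle φ = 18.008° = 0.31429889 rad
x = r_b·(cos φ + φ·sin φ) = 34.461263·(0.95101336 + 0.31429889·0.30914978) = 36.121565
y = r_b·(sin φ − φ·cos φ) = 34.461263·(0.30914978 − 0.31429889·0.95101336) = 0.353136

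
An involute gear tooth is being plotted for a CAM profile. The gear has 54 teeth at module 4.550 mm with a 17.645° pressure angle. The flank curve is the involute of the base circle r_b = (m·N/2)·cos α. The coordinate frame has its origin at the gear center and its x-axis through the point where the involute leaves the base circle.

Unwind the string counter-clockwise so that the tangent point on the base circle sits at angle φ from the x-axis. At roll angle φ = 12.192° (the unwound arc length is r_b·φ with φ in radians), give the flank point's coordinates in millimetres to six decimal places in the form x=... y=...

x=119.690795 y=0.374295

pitch radius r_p = m·N/2 = 4.550·54/2 = 122.850000
base radius r_b = r_p·cos α = 122.850000·cos 17.645° = 117.070263
roll angle φ = 12.192° = 0.21279054 rad
x = r_b·(cos φ + φ·sin φ) = 117.070263·(0.97744539 + 0.21279054·0.21118832) = 119.690795
y = r_b·(sin φ − φ·cos φ) = 117.070263·(0.21118832 − 0.21279054·0.97744539) = 0.374295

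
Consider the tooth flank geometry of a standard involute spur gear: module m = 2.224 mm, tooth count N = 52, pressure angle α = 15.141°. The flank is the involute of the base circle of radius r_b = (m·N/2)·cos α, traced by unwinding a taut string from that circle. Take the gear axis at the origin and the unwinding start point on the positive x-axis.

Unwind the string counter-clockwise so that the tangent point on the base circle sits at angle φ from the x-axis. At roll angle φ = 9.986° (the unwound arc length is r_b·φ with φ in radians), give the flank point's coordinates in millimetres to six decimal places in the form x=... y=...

pitch radius r_p = m·N/2 = 2.224·52/2 = 57.824000
base radius r_b = r_p·cos α = 57.824000·cos 15.141° = 55.816696
roll angle φ = 9.986° = 0.17428858 rad
x = r_b·(cos φ + φ·sin φ) = 55.816696·(0.98485015 + 0.17428858·0.17340754) = 56.658027
y = r_b·(sin φ − φ·cos φ) = 55.816696·(0.17340754 − 0.17428858·0.98485015) = 0.098204

x=56.658027 y=0.098204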